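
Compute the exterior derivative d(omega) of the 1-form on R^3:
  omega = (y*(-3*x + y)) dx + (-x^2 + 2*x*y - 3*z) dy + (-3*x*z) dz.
d(omega) = (x) dx ∧ dy + (-3*z) dx ∧ dz + (3) dy ∧ dz

For a 1-form omega = sum_i f_i dx_i, the exterior derivative is
  d(omega) = sum_{i < j} (∂f_j/∂x_i - ∂f_i/∂x_j) dx_i ∧ dx_j.
  coefficient of dx ∧ dy: ∂f_2/∂x - ∂f_1/∂y = ∂(-x^2 + 2*x*y - 3*z)/∂x - ∂(y*(-3*x + y))/∂y = x
  coefficient of dx ∧ dz: ∂f_3/∂x - ∂f_1/∂z = ∂(-3*x*z)/∂x - ∂(y*(-3*x + y))/∂z = -3*z
  coefficient of dy ∧ dz: ∂f_3/∂y - ∂f_2/∂z = ∂(-3*x*z)/∂y - ∂(-x^2 + 2*x*y - 3*z)/∂z = 3
Assembling: d(omega) = (x) dx ∧ dy + (-3*z) dx ∧ dz + (3) dy ∧ dz.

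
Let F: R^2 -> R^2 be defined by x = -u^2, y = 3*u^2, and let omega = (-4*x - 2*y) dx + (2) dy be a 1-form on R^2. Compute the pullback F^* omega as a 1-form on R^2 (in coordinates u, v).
F^* omega = (4*u*(u^2 + 3)) du

Using F^*(f dg) = (f ∘ F) d(g ∘ F), substitute each coordinate x_i by F_i(u, v) in f_i, and replace dx_i by d F_i = (∂F_i/∂u) du + (∂F_i/∂v) dv.
  For the x component: f_1(F) = -2*u^2; d F_1 = (-2*u) du + (0) dv
  For the y component: f_2(F) = 2; d F_2 = (6*u) du + (0) dv
Combining and collecting du, dv coefficients:
  coeff of du: 4*u*(u^2 + 3)
  coeff of dv: 0
F^* omega = (4*u*(u^2 + 3)) du.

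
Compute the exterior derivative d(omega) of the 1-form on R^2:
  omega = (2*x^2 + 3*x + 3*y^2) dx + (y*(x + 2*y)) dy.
d(omega) = (-5*y) dx ∧ dy

For a 1-form omega = sum_i f_i dx_i, the exterior derivative is
  d(omega) = sum_{i < j} (∂f_j/∂x_i - ∂f_i/∂x_j) dx_i ∧ dx_j.
  coefficient of dx ∧ dy: ∂f_2/∂x - ∂f_1/∂y = ∂(y*(x + 2*y))/∂x - ∂(2*x^2 + 3*x + 3*y^2)/∂y = -5*y
Assembling: d(omega) = (-5*y) dx ∧ dy.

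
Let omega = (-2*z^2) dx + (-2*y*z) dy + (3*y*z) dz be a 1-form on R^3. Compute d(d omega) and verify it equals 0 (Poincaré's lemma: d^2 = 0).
d(d omega) = 0

Step 1: d omega = sum_{i<j} (∂f_j/∂x_i - ∂f_i/∂x_j) dx_i ∧ dx_j:
  coeff of dx ∧ dy: 0
  coeff of dx ∧ dz: 4*z
  coeff of dy ∧ dz: 2*y + 3*z
Step 2: Apply d again to each 2-form coefficient. The only possible 3-form in R^3 is dx ∧ dy ∧ dz, with coefficient
  ∂(coeff of dy∧dz)/∂x - ∂(coeff of dx∧dz)/∂y + ∂(coeff of dx∧dy)/∂z
  = ∂/∂x (2*y + 3*z) - ∂/∂y (4*z) + ∂/∂z (0).
Each of these terms simplifies to sums of mixed partials that cancel in pairs. The result is 0 (by equality of mixed partials for smooth functions — Schwarz / Clairaut).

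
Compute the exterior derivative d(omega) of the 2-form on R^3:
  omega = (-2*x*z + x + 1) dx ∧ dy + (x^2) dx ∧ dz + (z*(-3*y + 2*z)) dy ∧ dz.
d(omega) = (-2*x) dx ∧ dy ∧ dz

For a 2-form omega = sum_{i<j} g_{ij} dx_i ∧ dx_j, the exterior derivative is
  d(omega) = sum_{i<j} d(g_{ij}) ∧ dx_i ∧ dx_j = sum_{i<j, k} (∂g_{ij}/∂x_k) dx_k ∧ dx_i ∧ dx_j.
Expand each term, using dx_k ∧ dx_i ∧ dx_j = sgn(permutation) dx_{(a)} ∧ dx_{(b)} ∧ dx_{(c)} with (a < b < c) sorted:
  d(-2*x*z + x + 1) includes (∂/∂z)(-2*x*z + x + 1) dz = (-2*x) dz, which multiplied by dx ∧ dy gives (-2*x) dx ∧ dy ∧ dz
Collecting like 3-forms: d(omega) = (-2*x) dx ∧ dy ∧ dz.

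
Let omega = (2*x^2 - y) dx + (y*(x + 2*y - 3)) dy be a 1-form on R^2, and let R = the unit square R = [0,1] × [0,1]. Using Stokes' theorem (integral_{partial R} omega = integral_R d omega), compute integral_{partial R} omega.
integral_(partial R) omega = 3/2

Stokes: integral_partial_R omega = integral_R d omega with d omega = (∂Q/∂x - ∂P/∂y) dx ∧ dy.
  ∂Q/∂x = y
  ∂P/∂y = -1
  integrand = ∂Q/∂x - ∂P/∂y = y + 1.
Integrating over R: integral_0^1 integral_0^1 (y + 1) dx dy = 3/2.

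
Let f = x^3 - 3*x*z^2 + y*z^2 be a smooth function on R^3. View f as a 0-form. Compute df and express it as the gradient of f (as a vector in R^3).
df = (3*x^2 - 3*z^2) dx + (z^2) dy + (2*z*(-3*x + y)) dz; grad f = (3*x^2 - 3*z^2, z^2, 2*z*(-3*x + y))

For a 0-form f, d f = (∂f/∂x) dx + (∂f/∂y) dy + (∂f/∂z) dz. The components of the vector representation are exactly the entries of grad f in Cartesian coordinates:
  ∂f/∂x = 3*x^2 - 3*z^2
  ∂f/∂y = z^2
  ∂f/∂z = 2*z*(-3*x + y).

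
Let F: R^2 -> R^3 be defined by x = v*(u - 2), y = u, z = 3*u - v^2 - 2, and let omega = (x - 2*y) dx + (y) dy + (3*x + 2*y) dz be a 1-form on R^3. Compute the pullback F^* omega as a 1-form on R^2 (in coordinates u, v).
F^* omega = (u*v^2 + 7*u*v + 7*u - 2*v^2 - 18*v) du + (u^2*v - 2*u^2 - 6*u*v^2 - 8*u*v + 4*u + 12*v^2 + 4*v) dv

Using F^*(f dg) = (f ∘ F) d(g ∘ F), substitute each coordinate x_i by F_i(u, v) in f_i, and replace dx_i by d F_i = (∂F_i/∂u) du + (∂F_i/∂v) dv.
  For the x component: f_1(F) = u*v - 2*u - 2*v; d F_1 = (v) du + (u - 2) dv
  For the y component: f_2(F) = u; d F_2 = (1) du + (0) dv
  For the z component: f_3(F) = 3*u*v + 2*u - 6*v; d F_3 = (3) du + (-2*v) dv
Combining and collecting du, dv coefficients:
  coeff of du: u*v^2 + 7*u*v + 7*u - 2*v^2 - 18*v
  coeff of dv: u^2*v - 2*u^2 - 6*u*v^2 - 8*u*v + 4*u + 12*v^2 + 4*v
F^* omega = (u*v^2 + 7*u*v + 7*u - 2*v^2 - 18*v) du + (u^2*v - 2*u^2 - 6*u*v^2 - 8*u*v + 4*u + 12*v^2 + 4*v) dv.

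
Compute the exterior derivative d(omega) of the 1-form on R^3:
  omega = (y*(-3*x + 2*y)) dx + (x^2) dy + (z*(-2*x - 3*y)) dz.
d(omega) = (5*x - 4*y) dx ∧ dy + (-2*z) dx ∧ dz + (-3*z) dy ∧ dz

For a 1-form omega = sum_i f_i dx_i, the exterior derivative is
  d(omega) = sum_{i < j} (∂f_j/∂x_i - ∂f_i/∂x_j) dx_i ∧ dx_j.
  coefficient of dx ∧ dy: ∂f_2/∂x - ∂f_1/∂y = ∂(x^2)/∂x - ∂(y*(-3*x + 2*y))/∂y = 5*x - 4*y
  coefficient of dx ∧ dz: ∂f_3/∂x - ∂f_1/∂z = ∂(z*(-2*x - 3*y))/∂x - ∂(y*(-3*x + 2*y))/∂z = -2*z
  coefficient of dy ∧ dz: ∂f_3/∂y - ∂f_2/∂z = ∂(z*(-2*x - 3*y))/∂y - ∂(x^2)/∂z = -3*z
Assembling: d(omega) = (5*x - 4*y) dx ∧ dy + (-2*z) dx ∧ dz + (-3*z) dy ∧ dz.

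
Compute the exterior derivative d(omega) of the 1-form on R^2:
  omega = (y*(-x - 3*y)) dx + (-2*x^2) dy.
d(omega) = (-3*x + 6*y) dx ∧ dy

For a 1-form omega = sum_i f_i dx_i, the exterior derivative is
  d(omega) = sum_{i < j} (∂f_j/∂x_i - ∂f_i/∂x_j) dx_i ∧ dx_j.
  coefficient of dx ∧ dy: ∂f_2/∂x - ∂f_1/∂y = ∂(-2*x^2)/∂x - ∂(y*(-x - 3*y))/∂y = -3*x + 6*y
Assembling: d(omega) = (-3*x + 6*y) dx ∧ dy.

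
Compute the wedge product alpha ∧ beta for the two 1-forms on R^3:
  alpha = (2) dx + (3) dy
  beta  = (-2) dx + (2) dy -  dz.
alpha ∧ beta = (10) dx ∧ dy + (-2) dx ∧ dz + (-3) dy ∧ dz

Distribute the wedge, using dx_i ∧ dx_j = -dx_j ∧ dx_i and dx_i ∧ dx_i = 0. For each pair (i, j) with i < j, the coefficient of dx_i ∧ dx_j in alpha ∧ beta is (alpha_i * beta_j - alpha_j * beta_i). Collecting: alpha ∧ beta = (10) dx ∧ dy + (-2) dx ∧ dz + (-3) dy ∧ dz.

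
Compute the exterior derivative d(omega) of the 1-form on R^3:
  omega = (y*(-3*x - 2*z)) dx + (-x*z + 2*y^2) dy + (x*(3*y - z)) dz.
d(omega) = (3*x + z) dx ∧ dy + (5*y - z) dx ∧ dz + (4*x) dy ∧ dz

For a 1-form omega = sum_i f_i dx_i, the exterior derivative is
  d(omega) = sum_{i < j} (∂f_j/∂x_i - ∂f_i/∂x_j) dx_i ∧ dx_j.
  coefficient of dx ∧ dy: ∂f_2/∂x - ∂f_1/∂y = ∂(-x*z + 2*y^2)/∂x - ∂(y*(-3*x - 2*z))/∂y = 3*x + z
  coefficient of dx ∧ dz: ∂f_3/∂x - ∂f_1/∂z = ∂(x*(3*y - z))/∂x - ∂(y*(-3*x - 2*z))/∂z = 5*y - z
  coefficient of dy ∧ dz: ∂f_3/∂y - ∂f_2/∂z = ∂(x*(3*y - z))/∂y - ∂(-x*z + 2*y^2)/∂z = 4*x
Assembling: d(omega) = (3*x + z) dx ∧ dy + (5*y - z) dx ∧ dz + (4*x) dy ∧ dz.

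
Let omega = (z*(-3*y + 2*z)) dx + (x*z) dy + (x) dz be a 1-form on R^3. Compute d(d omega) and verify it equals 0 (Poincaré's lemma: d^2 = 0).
d(d omega) = 0

Step 1: d omega = sum_{i<j} (∂f_j/∂x_i - ∂f_i/∂x_j) dx_i ∧ dx_j:
  coeff of dx ∧ dy: 4*z
  coeff of dx ∧ dz: 3*y - 4*z + 1
  coeff of dy ∧ dz: -x
Step 2: Apply d again to each 2-form coefficient. The only possible 3-form in R^3 is dx ∧ dy ∧ dz, with coefficient
  ∂(coeff of dy∧dz)/∂x - ∂(coeff of dx∧dz)/∂y + ∂(coeff of dx∧dy)/∂z
  = ∂/∂x (-x) - ∂/∂y (3*y - 4*z + 1) + ∂/∂z (4*z).
Each of these terms simplifies to sums of mixed partials that cancel in pairs. The result is 0 (by equality of mixed partials for smooth functions — Schwarz / Clairaut).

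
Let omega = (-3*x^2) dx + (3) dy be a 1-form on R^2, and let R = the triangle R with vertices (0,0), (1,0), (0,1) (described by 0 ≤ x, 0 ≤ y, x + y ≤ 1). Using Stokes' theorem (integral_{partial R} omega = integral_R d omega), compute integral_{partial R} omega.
integral_(partial R) omega = 0

Stokes: integral_partial_R omega = integral_R d omega with d omega = (∂Q/∂x - ∂P/∂y) dx ∧ dy.
  ∂Q/∂x = 0
  ∂P/∂y = 0
  integrand = ∂Q/∂x - ∂P/∂y = 0.
Integrating over R: integral_0^1 integral_0^{1-x} (0) dy dx = 0.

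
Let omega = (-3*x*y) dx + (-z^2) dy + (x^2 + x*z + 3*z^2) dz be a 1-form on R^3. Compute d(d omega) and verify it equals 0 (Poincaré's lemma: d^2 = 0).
d(d omega) = 0

Step 1: d omega = sum_{i<j} (∂f_j/∂x_i - ∂f_i/∂x_j) dx_i ∧ dx_j:
  coeff of dx ∧ dy: 3*x
  coeff of dx ∧ dz: 2*x + z
  coeff of dy ∧ dz: 2*z
Step 2: Apply d again to each 2-form coefficient. The only possible 3-form in R^3 is dx ∧ dy ∧ dz, with coefficient
  ∂(coeff of dy∧dz)/∂x - ∂(coeff of dx∧dz)/∂y + ∂(coeff of dx∧dy)/∂z
  = ∂/∂x (2*z) - ∂/∂y (2*x + z) + ∂/∂z (3*x).
Each of these terms simplifies to sums of mixed partials that cancel in pairs. The result is 0 (by equality of mixed partials for smooth functions — Schwarz / Clairaut).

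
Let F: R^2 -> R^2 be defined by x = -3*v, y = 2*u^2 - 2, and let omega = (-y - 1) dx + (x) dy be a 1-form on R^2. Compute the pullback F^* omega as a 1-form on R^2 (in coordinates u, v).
F^* omega = (-12*u*v) du + (6*u^2 - 3) dv

Using F^*(f dg) = (f ∘ F) d(g ∘ F), substitute each coordinate x_i by F_i(u, v) in f_i, and replace dx_i by d F_i = (∂F_i/∂u) du + (∂F_i/∂v) dv.
  For the x component: f_1(F) = 1 - 2*u^2; d F_1 = (0) du + (-3) dv
  For the y component: f_2(F) = -3*v; d F_2 = (4*u) du + (0) dv
Combining and collecting du, dv coefficients:
  coeff of du: -12*u*v
  coeff of dv: 6*u^2 - 3
F^* omega = (-12*u*v) du + (6*u^2 - 3) dv.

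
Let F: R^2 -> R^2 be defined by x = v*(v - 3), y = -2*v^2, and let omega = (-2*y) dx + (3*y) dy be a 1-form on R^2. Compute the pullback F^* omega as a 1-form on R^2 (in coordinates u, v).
F^* omega = (v^2*(32*v - 12)) dv

Using F^*(f dg) = (f ∘ F) d(g ∘ F), substitute each coordinate x_i by F_i(u, v) in f_i, and replace dx_i by d F_i = (∂F_i/∂u) du + (∂F_i/∂v) dv.
  For the x component: f_1(F) = 4*v^2; d F_1 = (0) du + (2*v - 3) dv
  For the y component: f_2(F) = -6*v^2; d F_2 = (0) du + (-4*v) dv
Combining and collecting du, dv coefficients:
  coeff of du: 0
  coeff of dv: v^2*(32*v - 12)
F^* omega = (v^2*(32*v - 12)) dv.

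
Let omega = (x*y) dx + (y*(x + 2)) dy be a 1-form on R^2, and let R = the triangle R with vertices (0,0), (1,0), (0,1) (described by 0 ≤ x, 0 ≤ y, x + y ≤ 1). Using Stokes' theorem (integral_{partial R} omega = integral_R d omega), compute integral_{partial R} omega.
integral_(partial R) omega = 0

Stokes: integral_partial_R omega = integral_R d omega with d omega = (∂Q/∂x - ∂P/∂y) dx ∧ dy.
  ∂Q/∂x = y
  ∂P/∂y = x
  integrand = ∂Q/∂x - ∂P/∂y = -x + y.
Integrating over R: integral_0^1 integral_0^{1-x} (-x + y) dy dx = 0.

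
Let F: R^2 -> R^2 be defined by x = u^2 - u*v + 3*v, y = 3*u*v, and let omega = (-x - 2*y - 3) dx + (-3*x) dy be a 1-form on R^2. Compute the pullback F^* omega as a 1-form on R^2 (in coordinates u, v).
F^* omega = (-2*u^3 - 18*u^2*v + 14*u*v^2 - 6*u*v - 6*u - 24*v^2 + 3*v) du + (-8*u^3 + 14*u^2*v - 3*u^2 - 39*u*v + 3*u - 9*v - 9) dv

Using F^*(f dg) = (f ∘ F) d(g ∘ F), substitute each coordinate x_i by F_i(u, v) in f_i, and replace dx_i by d F_i = (∂F_i/∂u) du + (∂F_i/∂v) dv.
  For the x component: f_1(F) = -u^2 - 5*u*v - 3*v - 3; d F_1 = (2*u - v) du + (3 - u) dv
  For the y component: f_2(F) = -3*u^2 + 3*u*v - 9*v; d F_2 = (3*v) du + (3*u) dv
Combining and collecting du, dv coefficients:
  coeff of du: -2*u^3 - 18*u^2*v + 14*u*v^2 - 6*u*v - 6*u - 24*v^2 + 3*v
  coeff of dv: -8*u^3 + 14*u^2*v - 3*u^2 - 39*u*v + 3*u - 9*v - 9
F^* omega = (-2*u^3 - 18*u^2*v + 14*u*v^2 - 6*u*v - 6*u - 24*v^2 + 3*v) du + (-8*u^3 + 14*u^2*v - 3*u^2 - 39*u*v + 3*u - 9*v - 9) dv.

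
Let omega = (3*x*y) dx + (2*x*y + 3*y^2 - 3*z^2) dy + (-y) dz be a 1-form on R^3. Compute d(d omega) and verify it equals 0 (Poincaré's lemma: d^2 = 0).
d(d omega) = 0

Step 1: d omega = sum_{i<j} (∂f_j/∂x_i - ∂f_i/∂x_j) dx_i ∧ dx_j:
  coeff of dx ∧ dy: -3*x + 2*y
  coeff of dx ∧ dz: 0
  coeff of dy ∧ dz: 6*z - 1
Step 2: Apply d again to each 2-form coefficient. The only possible 3-form in R^3 is dx ∧ dy ∧ dz, with coefficient
  ∂(coeff of dy∧dz)/∂x - ∂(coeff of dx∧dz)/∂y + ∂(coeff of dx∧dy)/∂z
  = ∂/∂x (6*z - 1) - ∂/∂y (0) + ∂/∂z (-3*x + 2*y).
Each of these terms simplifies to sums of mixed partials that cancel in pairs. The result is 0 (by equality of mixed partials for smooth functions — Schwarz / Clairaut).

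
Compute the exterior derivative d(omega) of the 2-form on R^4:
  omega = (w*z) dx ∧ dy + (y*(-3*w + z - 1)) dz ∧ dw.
d(omega) = (w) dx ∧ dy ∧ dz + (z) dx ∧ dy ∧ dw + (-3*w + z - 1) dy ∧ dz ∧ dw

For a 2-form omega = sum_{i<j} g_{ij} dx_i ∧ dx_j, the exterior derivative is
  d(omega) = sum_{i<j} d(g_{ij}) ∧ dx_i ∧ dx_j = sum_{i<j, k} (∂g_{ij}/∂x_k) dx_k ∧ dx_i ∧ dx_j.
Expand each term, using dx_k ∧ dx_i ∧ dx_j = sgn(permutation) dx_{(a)} ∧ dx_{(b)} ∧ dx_{(c)} with (a < b < c) sorted:
  d(w*z) includes (∂/∂z)(w*z) dz = (w) dz, which multiplied by dx ∧ dy gives (w) dx ∧ dy ∧ dz
  d(w*z) includes (∂/∂w)(w*z) dw = (z) dw, which multiplied by dx ∧ dy gives (z) dx ∧ dy ∧ dw
  d(y*(-3*w + z - 1)) includes (∂/∂y)(y*(-3*w + z - 1)) dy = (-3*w + z - 1) dy, which multiplied by dz ∧ dw gives (-3*w + z - 1) dy ∧ dz ∧ dw
Collecting like 3-forms: d(omega) = (w) dx ∧ dy ∧ dz + (z) dx ∧ dy ∧ dw + (-3*w + z - 1) dy ∧ dz ∧ dw.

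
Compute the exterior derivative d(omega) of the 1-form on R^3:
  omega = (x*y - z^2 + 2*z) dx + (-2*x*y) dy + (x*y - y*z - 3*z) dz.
d(omega) = (-x - 2*y) dx ∧ dy + (y + 2*z - 2) dx ∧ dz + (x - z) dy ∧ dz

For a 1-form omega = sum_i f_i dx_i, the exterior derivative is
  d(omega) = sum_{i < j} (∂f_j/∂x_i - ∂f_i/∂x_j) dx_i ∧ dx_j.
  coefficient of dx ∧ dy: ∂f_2/∂x - ∂f_1/∂y = ∂(-2*x*y)/∂x - ∂(x*y - z^2 + 2*z)/∂y = -x - 2*y
  coefficient of dx ∧ dz: ∂f_3/∂x - ∂f_1/∂z = ∂(x*y - y*z - 3*z)/∂x - ∂(x*y - z^2 + 2*z)/∂z = y + 2*z - 2
  coefficient of dy ∧ dz: ∂f_3/∂y - ∂f_2/∂z = ∂(x*y - y*z - 3*z)/∂y - ∂(-2*x*y)/∂z = x - z
Assembling: d(omega) = (-x - 2*y) dx ∧ dy + (y + 2*z - 2) dx ∧ dz + (x - z) dy ∧ dz.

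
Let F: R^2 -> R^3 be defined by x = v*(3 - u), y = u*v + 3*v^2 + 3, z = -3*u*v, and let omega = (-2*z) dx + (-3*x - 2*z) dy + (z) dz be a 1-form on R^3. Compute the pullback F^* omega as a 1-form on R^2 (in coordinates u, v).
F^* omega = (v^2*(12*u - 9)) du + (3*v*(4*u^2 + 18*u*v + 3*u - 18*v)) dv

Using F^*(f dg) = (f ∘ F) d(g ∘ F), substitute each coordinate x_i by F_i(u, v) in f_i, and replace dx_i by d F_i = (∂F_i/∂u) du + (∂F_i/∂v) dv.
  For the x component: f_1(F) = 6*u*v; d F_1 = (-v) du + (3 - u) dv
  For the y component: f_2(F) = 9*v*(u - 1); d F_2 = (v) du + (u + 6*v) dv
  For the z component: f_3(F) = -3*u*v; d F_3 = (-3*v) du + (-3*u) dv
Combining and collecting du, dv coefficients:
  coeff of du: v^2*(12*u - 9)
  coeff of dv: 3*v*(4*u^2 + 18*u*v + 3*u - 18*v)
F^* omega = (v^2*(12*u - 9)) du + (3*v*(4*u^2 + 18*u*v + 3*u - 18*v)) dv.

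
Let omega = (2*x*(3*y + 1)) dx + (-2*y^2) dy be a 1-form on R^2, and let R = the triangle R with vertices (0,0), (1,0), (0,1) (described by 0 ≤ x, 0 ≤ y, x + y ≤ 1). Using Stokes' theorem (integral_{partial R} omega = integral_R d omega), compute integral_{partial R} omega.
integral_(partial R) omega = -1

Stokes: integral_partial_R omega = integral_R d omega with d omega = (∂Q/∂x - ∂P/∂y) dx ∧ dy.
  ∂Q/∂x = 0
  ∂P/∂y = 6*x
  integrand = ∂Q/∂x - ∂P/∂y = -6*x.
Integrating over R: integral_0^1 integral_0^{1-x} (-6*x) dy dx = -1.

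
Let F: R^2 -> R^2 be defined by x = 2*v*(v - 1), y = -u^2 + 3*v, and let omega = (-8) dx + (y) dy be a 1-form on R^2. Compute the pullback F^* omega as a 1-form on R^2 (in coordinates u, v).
F^* omega = (2*u*(u^2 - 3*v)) du + (-3*u^2 - 23*v + 16) dv

Using F^*(f dg) = (f ∘ F) d(g ∘ F), substitute each coordinate x_i by F_i(u, v) in f_i, and replace dx_i by d F_i = (∂F_i/∂u) du + (∂F_i/∂v) dv.
  For the x component: f_1(F) = -8; d F_1 = (0) du + (4*v - 2) dv
  For the y component: f_2(F) = -u^2 + 3*v; d F_2 = (-2*u) du + (3) dv
Combining and collecting du, dv coefficients:
  coeff of du: 2*u*(u^2 - 3*v)
  coeff of dv: -3*u^2 - 23*v + 16
F^* omega = (2*u*(u^2 - 3*v)) du + (-3*u^2 - 23*v + 16) dv.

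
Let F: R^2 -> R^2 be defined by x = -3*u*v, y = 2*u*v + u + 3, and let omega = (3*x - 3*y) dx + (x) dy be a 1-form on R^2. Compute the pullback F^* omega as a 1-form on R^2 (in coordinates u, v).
F^* omega = (3*v*(13*u*v + 2*u + 9)) du + (3*u*(13*u*v + 3*u + 9)) dv

Using F^*(f dg) = (f ∘ F) d(g ∘ F), substitute each coordinate x_i by F_i(u, v) in f_i, and replace dx_i by d F_i = (∂F_i/∂u) du + (∂F_i/∂v) dv.
  For the x component: f_1(F) = -15*u*v - 3*u - 9; d F_1 = (-3*v) du + (-3*u) dv
  For the y component: f_2(F) = -3*u*v; d F_2 = (2*v + 1) du + (2*u) dv
Combining and collecting du, dv coefficients:
  coeff of du: 3*v*(13*u*v + 2*u + 9)
  coeff of dv: 3*u*(13*u*v + 3*u + 9)
F^* omega = (3*v*(13*u*v + 2*u + 9)) du + (3*u*(13*u*v + 3*u + 9)) dv.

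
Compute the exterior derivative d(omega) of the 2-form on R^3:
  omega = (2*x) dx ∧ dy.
d(omega) = 0

For a 2-form omega = sum_{i<j} g_{ij} dx_i ∧ dx_j, the exterior derivative is
  d(omega) = sum_{i<j} d(g_{ij}) ∧ dx_i ∧ dx_j = sum_{i<j, k} (∂g_{ij}/∂x_k) dx_k ∧ dx_i ∧ dx_j.
Expand each term, using dx_k ∧ dx_i ∧ dx_j = sgn(permutation) dx_{(a)} ∧ dx_{(b)} ∧ dx_{(c)} with (a < b < c) sorted:

Collecting like 3-forms: d(omega) = 0.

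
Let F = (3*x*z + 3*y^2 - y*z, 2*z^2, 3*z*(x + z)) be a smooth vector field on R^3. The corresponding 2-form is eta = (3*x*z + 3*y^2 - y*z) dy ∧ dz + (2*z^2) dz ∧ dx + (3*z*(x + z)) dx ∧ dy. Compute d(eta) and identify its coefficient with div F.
d(eta) = (3*x + 9*z) dx ∧ dy ∧ dz; div F = 3*x + 9*z

For a 2-form in R^3 of the form above, applying d gives a 3-form with coefficient ∂P/∂x + ∂Q/∂y + ∂R/∂z:
  ∂P/∂x = 3*z
  ∂Q/∂y = 0
  ∂R/∂z = 3*x + 6*z
Sum = 3*x + 9*z, which is exactly div F.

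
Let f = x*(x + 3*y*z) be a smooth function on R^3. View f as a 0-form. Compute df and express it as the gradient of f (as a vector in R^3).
df = (2*x + 3*y*z) dx + (3*x*z) dy + (3*x*y) dz; grad f = (2*x + 3*y*z, 3*x*z, 3*x*y)

For a 0-form f, d f = (∂f/∂x) dx + (∂f/∂y) dy + (∂f/∂z) dz. The components of the vector representation are exactly the entries of grad f in Cartesian coordinates:
  ∂f/∂x = 2*x + 3*y*z
  ∂f/∂y = 3*x*z
  ∂f/∂z = 3*x*y.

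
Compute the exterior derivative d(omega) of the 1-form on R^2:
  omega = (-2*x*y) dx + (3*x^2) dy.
d(omega) = (8*x) dx ∧ dy

For a 1-form omega = sum_i f_i dx_i, the exterior derivative is
  d(omega) = sum_{i < j} (∂f_j/∂x_i - ∂f_i/∂x_j) dx_i ∧ dx_j.
  coefficient of dx ∧ dy: ∂f_2/∂x - ∂f_1/∂y = ∂(3*x^2)/∂x - ∂(-2*x*y)/∂y = 8*x
Assembling: d(omega) = (8*x) dx ∧ dy.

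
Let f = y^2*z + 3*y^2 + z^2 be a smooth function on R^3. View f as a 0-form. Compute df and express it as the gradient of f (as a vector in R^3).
df = (0) dx + (2*y*(z + 3)) dy + (y^2 + 2*z) dz; grad f = (0, 2*y*(z + 3), y^2 + 2*z)

For a 0-form f, d f = (∂f/∂x) dx + (∂f/∂y) dy + (∂f/∂z) dz. The components of the vector representation are exactly the entries of grad f in Cartesian coordinates:
  ∂f/∂x = 0
  ∂f/∂y = 2*y*(z + 3)
  ∂f/∂z = y^2 + 2*z.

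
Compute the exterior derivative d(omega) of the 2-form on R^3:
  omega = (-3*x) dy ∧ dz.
d(omega) = (-3) dx ∧ dy ∧ dz

For a 2-form omega = sum_{i<j} g_{ij} dx_i ∧ dx_j, the exterior derivative is
  d(omega) = sum_{i<j} d(g_{ij}) ∧ dx_i ∧ dx_j = sum_{i<j, k} (∂g_{ij}/∂x_k) dx_k ∧ dx_i ∧ dx_j.
Expand each term, using dx_k ∧ dx_i ∧ dx_j = sgn(permutation) dx_{(a)} ∧ dx_{(b)} ∧ dx_{(c)} with (a < b < c) sorted:
  d(-3*x) includes (∂/∂x)(-3*x) dx = (-3) dx, which multiplied by dy ∧ dz gives (-3) dx ∧ dy ∧ dz
Collecting like 3-forms: d(omega) = (-3) dx ∧ dy ∧ dz.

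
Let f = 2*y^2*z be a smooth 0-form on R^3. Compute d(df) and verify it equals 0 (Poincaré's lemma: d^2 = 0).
d(df) = 0

Step 1: df = sum_i (∂f/∂x_i) dx_i = (0) dx + (4*y*z) dy + (2*y^2) dz.
Step 2: Apply d again. Using the 1-form formula, the coefficient of dx ∧ dy in d(df) is ∂^2 f/∂x ∂y - ∂^2 f/∂y ∂x = (0) - (0) = 0 (equality of mixed partials for smooth f).
Similarly for dx ∧ dz and dy ∧ dz — all coefficients vanish. So d(df) = 0.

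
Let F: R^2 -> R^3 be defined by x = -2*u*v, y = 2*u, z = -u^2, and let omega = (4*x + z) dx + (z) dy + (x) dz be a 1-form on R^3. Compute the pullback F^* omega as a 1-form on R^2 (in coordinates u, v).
F^* omega = (2*u*(3*u*v - u + 8*v^2)) du + (2*u^2*(u + 8*v)) dv

Using F^*(f dg) = (f ∘ F) d(g ∘ F), substitute each coordinate x_i by F_i(u, v) in f_i, and replace dx_i by d F_i = (∂F_i/∂u) du + (∂F_i/∂v) dv.
  For the x component: f_1(F) = u*(-u - 8*v); d F_1 = (-2*v) du + (-2*u) dv
  For the y component: f_2(F) = -u^2; d F_2 = (2) du + (0) dv
  For the z component: f_3(F) = -2*u*v; d F_3 = (-2*u) du + (0) dv
Combining and collecting du, dv coefficients:
  coeff of du: 2*u*(3*u*v - u + 8*v^2)
  coeff of dv: 2*u^2*(u + 8*v)
F^* omega = (2*u*(3*u*v - u + 8*v^2)) du + (2*u^2*(u + 8*v)) dv.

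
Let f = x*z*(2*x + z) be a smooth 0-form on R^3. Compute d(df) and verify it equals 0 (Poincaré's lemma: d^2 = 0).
d(df) = 0

Step 1: df = sum_i (∂f/∂x_i) dx_i = (z*(4*x + z)) dx + (0) dy + (2*x*(x + z)) dz.
Step 2: Apply d again. Using the 1-form formula, the coefficient of dx ∧ dy in d(df) is ∂^2 f/∂x ∂y - ∂^2 f/∂y ∂x = (0) - (0) = 0 (equality of mixed partials for smooth f).
Similarly for dx ∧ dz and dy ∧ dz — all coefficients vanish. So d(df) = 0.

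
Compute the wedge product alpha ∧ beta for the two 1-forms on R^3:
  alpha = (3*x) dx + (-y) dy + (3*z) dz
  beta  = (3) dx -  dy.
alpha ∧ beta = (-3*x + 3*y) dx ∧ dy + (-9*z) dx ∧ dz + (3*z) dy ∧ dz

Distribute the wedge, using dx_i ∧ dx_j = -dx_j ∧ dx_i and dx_i ∧ dx_i = 0. For each pair (i, j) with i < j, the coefficient of dx_i ∧ dx_j in alpha ∧ beta is (alpha_i * beta_j - alpha_j * beta_i). Collecting: alpha ∧ beta = (-3*x + 3*y) dx ∧ dy + (-9*z) dx ∧ dz + (3*z) dy ∧ dz.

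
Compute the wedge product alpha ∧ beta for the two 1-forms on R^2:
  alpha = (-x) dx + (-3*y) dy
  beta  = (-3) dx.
alpha ∧ beta = (-9*y) dx ∧ dy

Distribute the wedge, using dx_i ∧ dx_j = -dx_j ∧ dx_i and dx_i ∧ dx_i = 0. For each pair (i, j) with i < j, the coefficient of dx_i ∧ dx_j in alpha ∧ beta is (alpha_i * beta_j - alpha_j * beta_i). Collecting: alpha ∧ beta = (-9*y) dx ∧ dy.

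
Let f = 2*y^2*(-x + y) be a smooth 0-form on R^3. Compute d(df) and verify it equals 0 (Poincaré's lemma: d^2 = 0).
d(df) = 0

Step 1: df = sum_i (∂f/∂x_i) dx_i = (-2*y^2) dx + (2*y*(-2*x + 3*y)) dy + (0) dz.
Step 2: Apply d again. Using the 1-form formula, the coefficient of dx ∧ dy in d(df) is ∂^2 f/∂x ∂y - ∂^2 f/∂y ∂x = (-4*y) - (-4*y) = 0 (equality of mixed partials for smooth f).
Similarly for dx ∧ dz and dy ∧ dz — all coefficients vanish. So d(df) = 0.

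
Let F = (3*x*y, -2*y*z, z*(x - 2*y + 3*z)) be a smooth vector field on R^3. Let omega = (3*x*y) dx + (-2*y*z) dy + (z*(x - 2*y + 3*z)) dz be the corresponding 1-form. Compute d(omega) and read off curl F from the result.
d(omega) = (2*y - 2*z) dy ∧ dz + (-z) dz ∧ dx + (-3*x) dx ∧ dy; curl F = (2*y - 2*z, -z, -3*x)

d omega = sum_{i<j} (∂f_j/∂x_i - ∂f_i/∂x_j) dx_i ∧ dx_j. Under the identification (dy ∧ dz, dz ∧ dx, dx ∧ dy) ↔ (e_x, e_y, e_z), the coefficients are exactly the components of curl F. Compute:
  ∂R/∂y - ∂Q/∂z = (-2*z) - (-2*y) = 2*y - 2*z
  ∂P/∂z - ∂R/∂x = (0) - (z) = -z
  ∂Q/∂x - ∂P/∂y = (0) - (3*x) = -3*x.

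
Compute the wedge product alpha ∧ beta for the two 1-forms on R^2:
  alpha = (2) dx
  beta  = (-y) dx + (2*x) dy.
alpha ∧ beta = (4*x) dx ∧ dy

Distribute the wedge, using dx_i ∧ dx_j = -dx_j ∧ dx_i and dx_i ∧ dx_i = 0. For each pair (i, j) with i < j, the coefficient of dx_i ∧ dx_j in alpha ∧ beta is (alpha_i * beta_j - alpha_j * beta_i). Collecting: alpha ∧ beta = (4*x) dx ∧ dy.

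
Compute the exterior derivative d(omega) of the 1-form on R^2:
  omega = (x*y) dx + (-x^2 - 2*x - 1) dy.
d(omega) = (-3*x - 2) dx ∧ dy

For a 1-form omega = sum_i f_i dx_i, the exterior derivative is
  d(omega) = sum_{i < j} (∂f_j/∂x_i - ∂f_i/∂x_j) dx_i ∧ dx_j.
  coefficient of dx ∧ dy: ∂f_2/∂x - ∂f_1/∂y = ∂(-x^2 - 2*x - 1)/∂x - ∂(x*y)/∂y = -3*x - 2
Assembling: d(omega) = (-3*x - 2) dx ∧ dy.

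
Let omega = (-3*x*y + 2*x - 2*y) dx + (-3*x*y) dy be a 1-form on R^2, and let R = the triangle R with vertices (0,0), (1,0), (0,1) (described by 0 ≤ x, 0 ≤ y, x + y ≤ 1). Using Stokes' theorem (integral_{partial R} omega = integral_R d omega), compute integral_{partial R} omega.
integral_(partial R) omega = 1

Stokes: integral_partial_R omega = integral_R d omega with d omega = (∂Q/∂x - ∂P/∂y) dx ∧ dy.
  ∂Q/∂x = -3*y
  ∂P/∂y = -3*x - 2
  integrand = ∂Q/∂x - ∂P/∂y = 3*x - 3*y + 2.
Integrating over R: integral_0^1 integral_0^{1-x} (3*x - 3*y + 2) dy dx = 1.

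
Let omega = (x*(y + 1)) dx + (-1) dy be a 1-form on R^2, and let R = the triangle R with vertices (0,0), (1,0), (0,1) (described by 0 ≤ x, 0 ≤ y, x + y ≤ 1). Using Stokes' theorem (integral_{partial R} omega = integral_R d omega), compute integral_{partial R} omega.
integral_(partial R) omega = -1/6

Stokes: integral_partial_R omega = integral_R d omega with d omega = (∂Q/∂x - ∂P/∂y) dx ∧ dy.
  ∂Q/∂x = 0
  ∂P/∂y = x
  integrand = ∂Q/∂x - ∂P/∂y = -x.
Integrating over R: integral_0^1 integral_0^{1-x} (-x) dy dx = -1/6.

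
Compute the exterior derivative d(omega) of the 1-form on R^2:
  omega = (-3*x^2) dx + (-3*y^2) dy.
d(omega) = 0

For a 1-form omega = sum_i f_i dx_i, the exterior derivative is
  d(omega) = sum_{i < j} (∂f_j/∂x_i - ∂f_i/∂x_j) dx_i ∧ dx_j.

Assembling: d(omega) = 0.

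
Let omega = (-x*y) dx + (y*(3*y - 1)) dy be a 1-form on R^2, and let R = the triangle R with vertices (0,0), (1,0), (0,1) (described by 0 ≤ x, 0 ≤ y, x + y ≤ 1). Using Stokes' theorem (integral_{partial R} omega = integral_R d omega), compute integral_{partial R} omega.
integral_(partial R) omega = 1/6

Stokes: integral_partial_R omega = integral_R d omega with d omega = (∂Q/∂x - ∂P/∂y) dx ∧ dy.
  ∂Q/∂x = 0
  ∂P/∂y = -x
  integrand = ∂Q/∂x - ∂P/∂y = x.
Integrating over R: integral_0^1 integral_0^{1-x} (x) dy dx = 1/6.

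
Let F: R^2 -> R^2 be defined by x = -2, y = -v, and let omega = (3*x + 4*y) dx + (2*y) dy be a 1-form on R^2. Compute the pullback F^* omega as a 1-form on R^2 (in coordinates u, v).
F^* omega = (2*v) dv

Using F^*(f dg) = (f ∘ F) d(g ∘ F), substitute each coordinate x_i by F_i(u, v) in f_i, and replace dx_i by d F_i = (∂F_i/∂u) du + (∂F_i/∂v) dv.
  For the x component: f_1(F) = -4*v - 6; d F_1 = (0) du + (0) dv
  For the y component: f_2(F) = -2*v; d F_2 = (0) du + (-1) dv
Combining and collecting du, dv coefficients:
  coeff of du: 0
  coeff of dv: 2*v
F^* omega = (2*v) dv.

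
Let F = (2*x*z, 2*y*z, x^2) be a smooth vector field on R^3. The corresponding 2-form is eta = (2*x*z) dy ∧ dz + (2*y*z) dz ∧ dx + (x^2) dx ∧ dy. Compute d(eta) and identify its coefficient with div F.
d(eta) = (4*z) dx ∧ dy ∧ dz; div F = 4*z

For a 2-form in R^3 of the form above, applying d gives a 3-form with coefficient ∂P/∂x + ∂Q/∂y + ∂R/∂z:
  ∂P/∂x = 2*z
  ∂Q/∂y = 2*z
  ∂R/∂z = 0
Sum = 4*z, which is exactly div F.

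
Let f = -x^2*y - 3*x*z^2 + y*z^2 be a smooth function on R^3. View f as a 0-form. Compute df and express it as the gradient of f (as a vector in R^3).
df = (-2*x*y - 3*z^2) dx + (-x^2 + z^2) dy + (2*z*(-3*x + y)) dz; grad f = (-2*x*y - 3*z^2, -x^2 + z^2, 2*z*(-3*x + y))

For a 0-form f, d f = (∂f/∂x) dx + (∂f/∂y) dy + (∂f/∂z) dz. The components of the vector representation are exactly the entries of grad f in Cartesian coordinates:
  ∂f/∂x = -2*x*y - 3*z^2
  ∂f/∂y = -x^2 + z^2
  ∂f/∂z = 2*z*(-3*x + y).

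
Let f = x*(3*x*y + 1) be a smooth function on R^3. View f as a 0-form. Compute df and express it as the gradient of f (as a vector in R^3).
df = (6*x*y + 1) dx + (3*x^2) dy + (0) dz; grad f = (6*x*y + 1, 3*x^2, 0)

For a 0-form f, d f = (∂f/∂x) dx + (∂f/∂y) dy + (∂f/∂z) dz. The components of the vector representation are exactly the entries of grad f in Cartesian coordinates:
  ∂f/∂x = 6*x*y + 1
  ∂f/∂y = 3*x^2
  ∂f/∂z = 0.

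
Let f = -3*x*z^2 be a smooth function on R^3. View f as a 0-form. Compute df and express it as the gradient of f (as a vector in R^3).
df = (-3*z^2) dx + (0) dy + (-6*x*z) dz; grad f = (-3*z^2, 0, -6*x*z)

For a 0-form f, d f = (∂f/∂x) dx + (∂f/∂y) dy + (∂f/∂z) dz. The components of the vector representation are exactly the entries of grad f in Cartesian coordinates:
  ∂f/∂x = -3*z^2
  ∂f/∂y = 0
  ∂f/∂z = -6*x*z.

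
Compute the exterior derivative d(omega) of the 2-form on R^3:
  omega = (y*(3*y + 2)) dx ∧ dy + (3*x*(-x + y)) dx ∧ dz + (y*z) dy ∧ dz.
d(omega) = (-3*x) dx ∧ dy ∧ dz

For a 2-form omega = sum_{i<j} g_{ij} dx_i ∧ dx_j, the exterior derivative is
  d(omega) = sum_{i<j} d(g_{ij}) ∧ dx_i ∧ dx_j = sum_{i<j, k} (∂g_{ij}/∂x_k) dx_k ∧ dx_i ∧ dx_j.
Expand each term, using dx_k ∧ dx_i ∧ dx_j = sgn(permutation) dx_{(a)} ∧ dx_{(b)} ∧ dx_{(c)} with (a < b < c) sorted:
  d(3*x*(-x + y)) includes (∂/∂y)(3*x*(-x + y)) dy = (3*x) dy, which multiplied by dx ∧ dz gives (-3*x) dx ∧ dy ∧ dz
Collecting like 3-forms: d(omega) = (-3*x) dx ∧ dy ∧ dz.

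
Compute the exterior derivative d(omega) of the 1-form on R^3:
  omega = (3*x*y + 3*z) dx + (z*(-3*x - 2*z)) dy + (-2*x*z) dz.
d(omega) = (-3*x - 3*z) dx ∧ dy + (-2*z - 3) dx ∧ dz + (3*x + 4*z) dy ∧ dz

For a 1-form omega = sum_i f_i dx_i, the exterior derivative is
  d(omega) = sum_{i < j} (∂f_j/∂x_i - ∂f_i/∂x_j) dx_i ∧ dx_j.
  coefficient of dx ∧ dy: ∂f_2/∂x - ∂f_1/∂y = ∂(z*(-3*x - 2*z))/∂x - ∂(3*x*y + 3*z)/∂y = -3*x - 3*z
  coefficient of dx ∧ dz: ∂f_3/∂x - ∂f_1/∂z = ∂(-2*x*z)/∂x - ∂(3*x*y + 3*z)/∂z = -2*z - 3
  coefficient of dy ∧ dz: ∂f_3/∂y - ∂f_2/∂z = ∂(-2*x*z)/∂y - ∂(z*(-3*x - 2*z))/∂z = 3*x + 4*z
Assembling: d(omega) = (-3*x - 3*z) dx ∧ dy + (-2*z - 3) dx ∧ dz + (3*x + 4*z) dy ∧ dz.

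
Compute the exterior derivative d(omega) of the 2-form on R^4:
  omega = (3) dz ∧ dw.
d(omega) = 0

For a 2-form omega = sum_{i<j} g_{ij} dx_i ∧ dx_j, the exterior derivative is
  d(omega) = sum_{i<j} d(g_{ij}) ∧ dx_i ∧ dx_j = sum_{i<j, k} (∂g_{ij}/∂x_k) dx_k ∧ dx_i ∧ dx_j.
Expand each term, using dx_k ∧ dx_i ∧ dx_j = sgn(permutation) dx_{(a)} ∧ dx_{(b)} ∧ dx_{(c)} with (a < b < c) sorted:

Collecting like 3-forms: d(omega) = 0.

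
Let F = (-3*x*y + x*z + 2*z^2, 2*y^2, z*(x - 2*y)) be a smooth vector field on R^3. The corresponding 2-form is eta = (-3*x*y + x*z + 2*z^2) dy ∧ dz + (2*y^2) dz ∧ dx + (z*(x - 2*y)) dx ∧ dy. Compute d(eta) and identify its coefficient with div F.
d(eta) = (x - y + z) dx ∧ dy ∧ dz; div F = x - y + z

For a 2-form in R^3 of the form above, applying d gives a 3-form with coefficient ∂P/∂x + ∂Q/∂y + ∂R/∂z:
  ∂P/∂x = -3*y + z
  ∂Q/∂y = 4*y
  ∂R/∂z = x - 2*y
Sum = x - y + z, which is exactly div F.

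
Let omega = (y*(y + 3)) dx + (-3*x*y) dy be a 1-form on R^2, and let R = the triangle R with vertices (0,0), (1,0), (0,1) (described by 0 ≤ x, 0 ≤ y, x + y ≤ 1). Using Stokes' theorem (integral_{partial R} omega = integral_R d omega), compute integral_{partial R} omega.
integral_(partial R) omega = -7/3

Stokes: integral_partial_R omega = integral_R d omega with d omega = (∂Q/∂x - ∂P/∂y) dx ∧ dy.
  ∂Q/∂x = -3*y
  ∂P/∂y = 2*y + 3
  integrand = ∂Q/∂x - ∂P/∂y = -5*y - 3.
Integrating over R: integral_0^1 integral_0^{1-x} (-5*y - 3) dy dx = -7/3.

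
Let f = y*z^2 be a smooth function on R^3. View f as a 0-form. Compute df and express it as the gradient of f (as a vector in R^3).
df = (0) dx + (z^2) dy + (2*y*z) dz; grad f = (0, z^2, 2*y*z)

For a 0-form f, d f = (∂f/∂x) dx + (∂f/∂y) dy + (∂f/∂z) dz. The components of the vector representation are exactly the entries of grad f in Cartesian coordinates:
  ∂f/∂x = 0
  ∂f/∂y = z^2
  ∂f/∂z = 2*y*z.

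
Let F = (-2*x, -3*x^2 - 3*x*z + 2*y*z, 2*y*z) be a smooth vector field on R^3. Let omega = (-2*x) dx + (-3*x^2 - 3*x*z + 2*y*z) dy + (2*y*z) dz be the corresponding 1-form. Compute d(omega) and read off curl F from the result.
d(omega) = (3*x - 2*y + 2*z) dy ∧ dz + (0) dz ∧ dx + (-6*x - 3*z) dx ∧ dy; curl F = (3*x - 2*y + 2*z, 0, -6*x - 3*z)

d omega = sum_{i<j} (∂f_j/∂x_i - ∂f_i/∂x_j) dx_i ∧ dx_j. Under the identification (dy ∧ dz, dz ∧ dx, dx ∧ dy) ↔ (e_x, e_y, e_z), the coefficients are exactly the components of curl F. Compute:
  ∂R/∂y - ∂Q/∂z = (2*z) - (-3*x + 2*y) = 3*x - 2*y + 2*z
  ∂P/∂z - ∂R/∂x = (0) - (0) = 0
  ∂Q/∂x - ∂P/∂y = (-6*x - 3*z) - (0) = -6*x - 3*z.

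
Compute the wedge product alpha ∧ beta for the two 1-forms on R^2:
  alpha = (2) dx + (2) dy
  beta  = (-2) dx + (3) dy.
alpha ∧ beta = (10) dx ∧ dy

Distribute the wedge, using dx_i ∧ dx_j = -dx_j ∧ dx_i and dx_i ∧ dx_i = 0. For each pair (i, j) with i < j, the coefficient of dx_i ∧ dx_j in alpha ∧ beta is (alpha_i * beta_j - alpha_j * beta_i). Collecting: alpha ∧ beta = (10) dx ∧ dy.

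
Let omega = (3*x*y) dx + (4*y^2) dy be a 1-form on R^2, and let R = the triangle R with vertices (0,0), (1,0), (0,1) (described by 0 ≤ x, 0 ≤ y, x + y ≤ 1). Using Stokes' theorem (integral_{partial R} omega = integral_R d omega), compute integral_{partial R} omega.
integral_(partial R) omega = -1/2

Stokes: integral_partial_R omega = integral_R d omega with d omega = (∂Q/∂x - ∂P/∂y) dx ∧ dy.
  ∂Q/∂x = 0
  ∂P/∂y = 3*x
  integrand = ∂Q/∂x - ∂P/∂y = -3*x.
Integrating over R: integral_0^1 integral_0^{1-x} (-3*x) dy dx = -1/2.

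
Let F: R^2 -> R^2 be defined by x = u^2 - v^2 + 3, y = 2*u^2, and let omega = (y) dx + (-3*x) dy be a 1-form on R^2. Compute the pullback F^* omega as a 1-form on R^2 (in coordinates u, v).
F^* omega = (4*u*(-2*u^2 + 3*v^2 - 9)) du + (-4*u^2*v) dv

Using F^*(f dg) = (f ∘ F) d(g ∘ F), substitute each coordinate x_i by F_i(u, v) in f_i, and replace dx_i by d F_i = (∂F_i/∂u) du + (∂F_i/∂v) dv.
  For the x component: f_1(F) = 2*u^2; d F_1 = (2*u) du + (-2*v) dv
  For the y component: f_2(F) = -3*u^2 + 3*v^2 - 9; d F_2 = (4*u) du + (0) dv
Combining and collecting du, dv coefficients:
  coeff of du: 4*u*(-2*u^2 + 3*v^2 - 9)
  coeff of dv: -4*u^2*v
F^* omega = (4*u*(-2*u^2 + 3*v^2 - 9)) du + (-4*u^2*v) dv.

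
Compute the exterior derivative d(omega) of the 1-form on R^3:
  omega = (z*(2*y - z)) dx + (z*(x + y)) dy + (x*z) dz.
d(omega) = (-z) dx ∧ dy + (-2*y + 3*z) dx ∧ dz + (-x - y) dy ∧ dz

For a 1-form omega = sum_i f_i dx_i, the exterior derivative is
  d(omega) = sum_{i < j} (∂f_j/∂x_i - ∂f_i/∂x_j) dx_i ∧ dx_j.
  coefficient of dx ∧ dy: ∂f_2/∂x - ∂f_1/∂y = ∂(z*(x + y))/∂x - ∂(z*(2*y - z))/∂y = -z
  coefficient of dx ∧ dz: ∂f_3/∂x - ∂f_1/∂z = ∂(x*z)/∂x - ∂(z*(2*y - z))/∂z = -2*y + 3*z
  coefficient of dy ∧ dz: ∂f_3/∂y - ∂f_2/∂z = ∂(x*z)/∂y - ∂(z*(x + y))/∂z = -x - y
Assembling: d(omega) = (-z) dx ∧ dy + (-2*y + 3*z) dx ∧ dz + (-x - y) dy ∧ dz.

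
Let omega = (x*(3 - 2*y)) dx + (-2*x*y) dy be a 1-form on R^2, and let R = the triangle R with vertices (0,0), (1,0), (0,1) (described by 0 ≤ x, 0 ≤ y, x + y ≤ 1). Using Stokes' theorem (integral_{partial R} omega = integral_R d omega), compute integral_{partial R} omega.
integral_(partial R) omega = 0

Stokes: integral_partial_R omega = integral_R d omega with d omega = (∂Q/∂x - ∂P/∂y) dx ∧ dy.
  ∂Q/∂x = -2*y
  ∂P/∂y = -2*x
  integrand = ∂Q/∂x - ∂P/∂y = 2*x - 2*y.
Integrating over R: integral_0^1 integral_0^{1-x} (2*x - 2*y) dy dx = 0.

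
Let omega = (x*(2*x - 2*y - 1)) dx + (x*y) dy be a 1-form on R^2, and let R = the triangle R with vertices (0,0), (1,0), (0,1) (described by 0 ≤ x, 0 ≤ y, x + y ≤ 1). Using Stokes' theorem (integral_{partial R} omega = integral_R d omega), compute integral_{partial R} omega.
integral_(partial R) omega = 1/2

Stokes: integral_partial_R omega = integral_R d omega with d omega = (∂Q/∂x - ∂P/∂y) dx ∧ dy.
  ∂Q/∂x = y
  ∂P/∂y = -2*x
  integrand = ∂Q/∂x - ∂P/∂y = 2*x + y.
Integrating over R: integral_0^1 integral_0^{1-x} (2*x + y) dy dx = 1/2.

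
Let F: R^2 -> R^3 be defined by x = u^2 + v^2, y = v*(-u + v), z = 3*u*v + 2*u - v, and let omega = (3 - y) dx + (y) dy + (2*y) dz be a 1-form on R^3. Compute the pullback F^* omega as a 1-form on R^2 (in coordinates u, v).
F^* omega = (2*u^2*v - 7*u*v^2 - 4*u*v + 6*u + 5*v^3 + 4*v^2) du + (v*(-5*u^2 + 5*u*v + 2*u - 2*v + 6)) dv

Using F^*(f dg) = (f ∘ F) d(g ∘ F), substitute each coordinate x_i by F_i(u, v) in f_i, and replace dx_i by d F_i = (∂F_i/∂u) du + (∂F_i/∂v) dv.
  For the x component: f_1(F) = u*v - v^2 + 3; d F_1 = (2*u) du + (2*v) dv
  For the y component: f_2(F) = v*(-u + v); d F_2 = (-v) du + (-u + 2*v) dv
  For the z component: f_3(F) = 2*v*(-u + v); d F_3 = (3*v + 2) du + (3*u - 1) dv
Combining and collecting du, dv coefficients:
  coeff of du: 2*u^2*v - 7*u*v^2 - 4*u*v + 6*u + 5*v^3 + 4*v^2
  coeff of dv: v*(-5*u^2 + 5*u*v + 2*u - 2*v + 6)
F^* omega = (2*u^2*v - 7*u*v^2 - 4*u*v + 6*u + 5*v^3 + 4*v^2) du + (v*(-5*u^2 + 5*u*v + 2*u - 2*v + 6)) dv.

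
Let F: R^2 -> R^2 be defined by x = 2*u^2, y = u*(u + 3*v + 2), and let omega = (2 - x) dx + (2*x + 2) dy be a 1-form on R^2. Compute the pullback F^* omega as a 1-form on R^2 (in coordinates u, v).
F^* omega = (12*u^2*v + 8*u^2 + 12*u + 6*v + 4) du + (12*u^3 + 6*u) dv

Using F^*(f dg) = (f ∘ F) d(g ∘ F), substitute each coordinate x_i by F_i(u, v) in f_i, and replace dx_i by d F_i = (∂F_i/∂u) du + (∂F_i/∂v) dv.
  For the x component: f_1(F) = 2 - 2*u^2; d F_1 = (4*u) du + (0) dv
  For the y component: f_2(F) = 4*u^2 + 2; d F_2 = (2*u + 3*v + 2) du + (3*u) dv
Combining and collecting du, dv coefficients:
  coeff of du: 12*u^2*v + 8*u^2 + 12*u + 6*v + 4
  coeff of dv: 12*u^3 + 6*u
F^* omega = (12*u^2*v + 8*u^2 + 12*u + 6*v + 4) du + (12*u^3 + 6*u) dv.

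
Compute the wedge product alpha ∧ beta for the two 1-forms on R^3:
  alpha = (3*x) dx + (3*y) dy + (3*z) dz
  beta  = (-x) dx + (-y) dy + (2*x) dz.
alpha ∧ beta = (3*x*(2*x + z)) dx ∧ dz + (3*y*(2*x + z)) dy ∧ dz

Distribute the wedge, using dx_i ∧ dx_j = -dx_j ∧ dx_i and dx_i ∧ dx_i = 0. For each pair (i, j) with i < j, the coefficient of dx_i ∧ dx_j in alpha ∧ beta is (alpha_i * beta_j - alpha_j * beta_i). Collecting: alpha ∧ beta = (3*x*(2*x + z)) dx ∧ dz + (3*y*(2*x + z)) dy ∧ dz.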